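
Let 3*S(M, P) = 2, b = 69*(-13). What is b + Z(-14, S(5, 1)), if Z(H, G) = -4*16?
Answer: -961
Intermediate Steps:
b = -897
S(M, P) = ⅔ (S(M, P) = (⅓)*2 = ⅔)
Z(H, G) = -64
b + Z(-14, S(5, 1)) = -897 - 64 = -961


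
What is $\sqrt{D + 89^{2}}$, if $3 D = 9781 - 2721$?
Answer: $\frac{\sqrt{92469}}{3} \approx 101.36$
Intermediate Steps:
$D = \frac{7060}{3}$ ($D = \frac{9781 - 2721}{3} = \frac{1}{3} \cdot 7060 = \frac{7060}{3} \approx 2353.3$)
$\sqrt{D + 89^{2}} = \sqrt{\frac{7060}{3} + 89^{2}} = \sqrt{\frac{7060}{3} + 7921} = \sqrt{\frac{30823}{3}} = \frac{\sqrt{92469}}{3}$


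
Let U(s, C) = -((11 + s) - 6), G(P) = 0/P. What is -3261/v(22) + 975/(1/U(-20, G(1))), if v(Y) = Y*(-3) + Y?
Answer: 646761/44 ≈ 14699.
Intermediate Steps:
G(P) = 0
U(s, C) = -5 - s (U(s, C) = -(5 + s) = -5 - s)
v(Y) = -2*Y (v(Y) = -3*Y + Y = -2*Y)
-3261/v(22) + 975/(1/U(-20, G(1))) = -3261/((-2*22)) + 975/(1/(-5 - 1*(-20))) = -3261/(-44) + 975/(1/(-5 + 20)) = -3261*(-1/44) + 975/(1/15) = 3261/44 + 975/(1/15) = 3261/44 + 975*15 = 3261/44 + 14625 = 646761/44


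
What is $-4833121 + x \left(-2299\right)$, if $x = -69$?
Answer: $-4674490$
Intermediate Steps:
$-4833121 + x \left(-2299\right) = -4833121 - -158631 = -4833121 + 158631 = -4674490$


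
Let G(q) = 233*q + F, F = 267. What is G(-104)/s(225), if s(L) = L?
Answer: -4793/45 ≈ -106.51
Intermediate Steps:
G(q) = 267 + 233*q (G(q) = 233*q + 267 = 267 + 233*q)
G(-104)/s(225) = (267 + 233*(-104))/225 = (267 - 24232)*(1/225) = -23965*1/225 = -4793/45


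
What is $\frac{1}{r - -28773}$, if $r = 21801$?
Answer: $\frac{1}{50574} \approx 1.9773 \cdot 10^{-5}$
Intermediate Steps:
$\frac{1}{r - -28773} = \frac{1}{21801 - -28773} = \frac{1}{21801 + 28773} = \frac{1}{50574}$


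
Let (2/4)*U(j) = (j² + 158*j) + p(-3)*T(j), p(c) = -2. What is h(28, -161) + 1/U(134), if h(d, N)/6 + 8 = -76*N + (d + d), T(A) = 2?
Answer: 5767190593/78248 ≈ 73704.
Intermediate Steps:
h(d, N) = -48 - 456*N + 12*d (h(d, N) = -48 + 6*(-76*N + (d + d)) = -48 + 6*(-76*N + 2*d) = -48 + (-456*N + 12*d) = -48 - 456*N + 12*d)
U(j) = -8 + 2*j² + 316*j (U(j) = 2*((j² + 158*j) - 2*2) = 2*((j² + 158*j) - 4) = 2*(-4 + j² + 158*j) = -8 + 2*j² + 316*j)
h(28, -161) + 1/U(134) = (-48 - 456*(-161) + 12*28) + 1/(-8 + 2*134² + 316*134) = (-48 + 73416 + 336) + 1/(-8 + 2*17956 + 42344) = 73704 + 1/(-8 + 35912 + 42344) = 73704 + 1/78248 = 5767190593/78248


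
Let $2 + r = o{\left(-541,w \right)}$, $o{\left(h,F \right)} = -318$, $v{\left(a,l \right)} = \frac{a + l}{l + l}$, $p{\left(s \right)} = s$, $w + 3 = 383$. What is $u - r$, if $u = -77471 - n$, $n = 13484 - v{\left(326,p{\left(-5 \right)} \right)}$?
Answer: $- \frac{906671}{10} \approx -90667.0$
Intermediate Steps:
$w = 380$ ($w = -3 + 383 = 380$)
$v{\left(a,l \right)} = \frac{a + l}{2 l}$
$n = \frac{135161}{10}$ ($n = 13484 - \frac{326 - 5}{2 \left(-5\right)} = 13484 - \frac{1}{2} \left(- \frac{1}{5}\right) 321 = 13484 - - \frac{321}{10} = 13484 + \frac{321}{10} = \frac{135161}{10} \approx 13516.0$)
$u = - \frac{909871}{10}$ ($u = -77471 - \frac{135161}{10} = - \frac{909871}{10} \approx -90987.0$)
$r = -320$ ($r = -2 - 318 = -320$)
$u - r = - \frac{909871}{10} - -320 = - \frac{909871}{10} + 320 = - \frac{906671}{10}$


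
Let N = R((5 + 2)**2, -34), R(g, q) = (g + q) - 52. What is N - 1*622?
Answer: -659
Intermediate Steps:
R(g, q) = -52 + g + q
N = -37 (N = -52 + (5 + 2)**2 - 34 = -52 + 7**2 - 34 = -52 + 49 - 34 = -37)
N - 1*622 = -37 - 1*622 = -37 - 622 = -659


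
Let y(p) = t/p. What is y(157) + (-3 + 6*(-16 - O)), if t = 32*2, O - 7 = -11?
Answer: -11711/157 ≈ -74.592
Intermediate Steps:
O = -4 (O = 7 - 11 = -4)
t = 64
y(p) = 64/p
y(157) + (-3 + 6*(-16 - O)) = 64/157 + (-3 + 6*(-16 - 1*(-4))) = 64*(1/157) + (-3 + 6*(-16 + 4)) = 64/157 + (-3 + 6*(-12)) = 64/157 + (-3 - 72) = 64/157 - 75 = -11711/157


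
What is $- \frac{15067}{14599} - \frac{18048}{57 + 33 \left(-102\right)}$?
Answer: $\frac{5477591}{1238669} \approx 4.4222$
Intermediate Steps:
$- \frac{15067}{14599} - \frac{18048}{57 + 33 \left(-102\right)} = \left(-15067\right) \frac{1}{14599} - \frac{18048}{57 - 3366} = - \frac{1159}{1123} - \frac{18048}{-3309} = - \frac{1159}{1123} - - \frac{6016}{1103} = - \frac{1159}{1123} + \frac{6016}{1103} = \frac{5477591}{1238669}$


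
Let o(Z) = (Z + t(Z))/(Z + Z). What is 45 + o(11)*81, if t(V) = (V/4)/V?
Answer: 7605/88 ≈ 86.420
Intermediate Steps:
t(V) = ¼ (t(V) = (V*(¼))/V = (V/4)/V = ¼)
o(Z) = (¼ + Z)/(2*Z) (o(Z) = (Z + ¼)/(Z + Z) = (¼ + Z)/((2*Z)) = (¼ + Z)*(1/(2*Z)) = (¼ + Z)/(2*Z))
45 + o(11)*81 = 45 + ((⅛)*(1 + 4*11)/11)*81 = 45 + ((⅛)*(1/11)*(1 + 44))*81 = 45 + ((⅛)*(1/11)*45)*81 = 45 + (45/88)*81 = 45 + 3645/88 = 7605/88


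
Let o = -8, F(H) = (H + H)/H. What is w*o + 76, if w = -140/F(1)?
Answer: 636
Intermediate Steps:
F(H) = 2 (F(H) = (2*H)/H = 2)
w = -70 (w = -140/2 = -140*½ = -70)
w*o + 76 = -70*(-8) + 76 = 560 + 76 = 636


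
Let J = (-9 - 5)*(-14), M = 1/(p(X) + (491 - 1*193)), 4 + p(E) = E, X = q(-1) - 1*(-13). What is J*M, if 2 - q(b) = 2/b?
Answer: 196/311 ≈ 0.63023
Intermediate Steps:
q(b) = 2 - 2/b
X = 17 (X = (2 - 2/(-1)) - 1*(-13) = (2 - 2*(-1)) + 13 = (2 + 2) + 13 = 4 + 13 = 17)
p(E) = -4 + E
M = 1/311 (M = 1/((-4 + 17) + (491 - 1*193)) = 1/(13 + (491 - 193)) = 1/(13 + 298) = 1/311 ≈ 0.0032154)
J = 196 (J = -14*(-14) = 196)
J*M = 196*(1/311) = 196/311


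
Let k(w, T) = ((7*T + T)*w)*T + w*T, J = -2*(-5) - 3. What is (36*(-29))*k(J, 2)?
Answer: -248472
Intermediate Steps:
J = 7 (J = 10 - 3 = 7)
k(w, T) = T*w + 8*w*T**2 (k(w, T) = ((8*T)*w)*T + T*w = (8*T*w)*T + T*w = 8*w*T**2 + T*w = T*w + 8*w*T**2)
(36*(-29))*k(J, 2) = (36*(-29))*(2*7*(1 + 8*2)) = -2088*7*(1 + 16) = -2088*7*17 = -1044*238 = -248472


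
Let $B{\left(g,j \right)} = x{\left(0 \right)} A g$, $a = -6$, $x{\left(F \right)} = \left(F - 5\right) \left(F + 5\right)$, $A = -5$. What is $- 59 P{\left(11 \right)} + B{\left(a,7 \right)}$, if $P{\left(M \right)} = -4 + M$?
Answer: $-1163$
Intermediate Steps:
$x{\left(F \right)} = \left(-5 + F\right) \left(5 + F\right)$
$B{\left(g,j \right)} = 125 g$ ($B{\left(g,j \right)} = \left(-25 + 0^{2}\right) \left(-5\right) g = \left(-25 + 0\right) \left(-5\right) g = \left(-25\right) \left(-5\right) g = 125 g$)
$- 59 P{\left(11 \right)} + B{\left(a,7 \right)} = - 59 \left(-4 + 11\right) + 125 \left(-6\right) = \left(-59\right) 7 - 750 = -413 - 750 = -1163$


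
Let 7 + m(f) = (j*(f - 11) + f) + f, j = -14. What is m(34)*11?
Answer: -2871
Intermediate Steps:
m(f) = 147 - 12*f (m(f) = -7 + ((-14*(f - 11) + f) + f) = -7 + ((-14*(-11 + f) + f) + f) = -7 + (((154 - 14*f) + f) + f) = -7 + ((154 - 13*f) + f) = -7 + (154 - 12*f) = 147 - 12*f)
m(34)*11 = (147 - 12*34)*11 = (147 - 408)*11 = -261*11 = -2871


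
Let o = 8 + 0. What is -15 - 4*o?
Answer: -47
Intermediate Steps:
o = 8
-15 - 4*o = -15 - 4*8 = -15 - 32 = -47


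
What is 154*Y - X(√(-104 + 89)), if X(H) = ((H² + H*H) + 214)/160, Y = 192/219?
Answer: 195441/1460 ≈ 133.86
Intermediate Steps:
Y = 64/73 (Y = 192*(1/219) = 64/73 ≈ 0.87671)
X(H) = 107/80 + H²/80 (X(H) = ((H² + H²) + 214)*(1/160) = (2*H² + 214)*(1/160) = (214 + 2*H²)*(1/160) = 107/80 + H²/80)
154*Y - X(√(-104 + 89)) = 154*(64/73) - (107/80 + (√(-104 + 89))²/80) = 9856/73 - (107/80 + (√(-15))²/80) = 9856/73 - (107/80 + (I*√15)²/80) = 9856/73 - (107/80 + (1/80)*(-15)) = 9856/73 - (107/80 - 3/16) = 9856/73 - 1*23/20 = 9856/73 - 23/20 = 195441/1460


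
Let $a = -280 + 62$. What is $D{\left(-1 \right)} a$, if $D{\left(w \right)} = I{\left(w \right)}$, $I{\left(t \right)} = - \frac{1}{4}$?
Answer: $\frac{109}{2} \approx 54.5$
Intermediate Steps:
$I{\left(t \right)} = - \frac{1}{4}$ ($I{\left(t \right)} = \left(-1\right) \frac{1}{4} = - \frac{1}{4}$)
$D{\left(w \right)} = - \frac{1}{4}$
$a = -218$
$D{\left(-1 \right)} a = \left(- \frac{1}{4}\right) \left(-218\right) = \frac{109}{2}$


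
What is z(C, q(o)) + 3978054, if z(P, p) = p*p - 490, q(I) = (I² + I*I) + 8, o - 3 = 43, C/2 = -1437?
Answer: 21955164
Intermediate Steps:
C = -2874 (C = 2*(-1437) = -2874)
o = 46 (o = 3 + 43 = 46)
q(I) = 8 + 2*I² (q(I) = (I² + I²) + 8 = 2*I² + 8 = 8 + 2*I²)
z(P, p) = -490 + p² (z(P, p) = p² - 490 = -490 + p²)
z(C, q(o)) + 3978054 = (-490 + (8 + 2*46²)²) + 3978054 = (-490 + (8 + 2*2116)²) + 3978054 = (-490 + (8 + 4232)²) + 3978054 = (-490 + 4240²) + 3978054 = (-490 + 17977600) + 3978054 = 17977110 + 3978054 = 21955164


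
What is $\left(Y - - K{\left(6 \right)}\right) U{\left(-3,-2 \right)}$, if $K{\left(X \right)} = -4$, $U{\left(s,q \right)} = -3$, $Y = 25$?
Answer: $-63$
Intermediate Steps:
$\left(Y - - K{\left(6 \right)}\right) U{\left(-3,-2 \right)} = \left(25 - 4\right) \left(-3\right) = 21 \left(-3\right) = -63$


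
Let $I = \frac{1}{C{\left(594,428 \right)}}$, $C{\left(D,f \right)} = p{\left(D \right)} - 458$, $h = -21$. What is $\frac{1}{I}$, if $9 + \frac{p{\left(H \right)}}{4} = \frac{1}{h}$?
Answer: $- \frac{10378}{21} \approx -494.19$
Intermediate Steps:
$p{\left(H \right)} = - \frac{760}{21}$ ($p{\left(H \right)} = -36 + \frac{4}{-21} = -36 + 4 \left(- \frac{1}{21}\right) = -36 - \frac{4}{21} = - \frac{760}{21}$)
$C{\left(D,f \right)} = - \frac{10378}{21}$ ($C{\left(D,f \right)} = - \frac{760}{21} - 458 = - \frac{10378}{21}$)
$I = - \frac{21}{10378}$ ($I = \frac{1}{- \frac{10378}{21}} = - \frac{21}{10378} \approx -0.0020235$)
$\frac{1}{I} = \frac{1}{- \frac{21}{10378}} = - \frac{10378}{21}$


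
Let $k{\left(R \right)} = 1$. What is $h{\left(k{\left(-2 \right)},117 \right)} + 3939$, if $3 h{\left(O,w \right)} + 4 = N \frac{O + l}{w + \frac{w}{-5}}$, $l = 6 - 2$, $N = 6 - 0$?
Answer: $\frac{921439}{234} \approx 3937.8$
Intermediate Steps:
$N = 6$ ($N = 6 + 0 = 6$)
$l = 4$
$h{\left(O,w \right)} = - \frac{4}{3} + \frac{5 \left(4 + O\right)}{2 w}$ ($h{\left(O,w \right)} = - \frac{4}{3} + \frac{6 \frac{O + 4}{w + \frac{w}{-5}}}{3} = - \frac{4}{3} + \frac{6 \frac{4 + O}{w + w \left(- \frac{1}{5}\right)}}{3} = - \frac{4}{3} + \frac{6 \frac{4 + O}{w - \frac{w}{5}}}{3} = - \frac{4}{3} + \frac{6 \frac{4 + O}{\frac{4}{5} w}}{3} = - \frac{4}{3} + \frac{6 \left(4 + O\right) \frac{5}{4 w}}{3} = - \frac{4}{3} + \frac{6 \frac{5 \left(4 + O\right)}{4 w}}{3} = - \frac{4}{3} + \frac{\frac{15}{2} \frac{1}{w} \left(4 + O\right)}{3} = - \frac{4}{3} + \frac{5 \left(4 + O\right)}{2 w}$)
$h{\left(k{\left(-2 \right)},117 \right)} + 3939 = \frac{60 - 936 + 15 \cdot 1}{6 \cdot 117} + 3939 = \frac{1}{6} \cdot \frac{1}{117} \left(60 - 936 + 15\right) + 3939 = \frac{1}{6} \cdot \frac{1}{117} \left(-861\right) + 3939 = - \frac{287}{234} + 3939 = \frac{921439}{234}$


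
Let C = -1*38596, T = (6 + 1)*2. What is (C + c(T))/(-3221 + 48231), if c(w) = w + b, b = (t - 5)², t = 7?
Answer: -19289/22505 ≈ -0.85710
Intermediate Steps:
b = 4 (b = (7 - 5)² = 2² = 4)
T = 14 (T = 7*2 = 14)
C = -38596
c(w) = 4 + w (c(w) = w + 4 = 4 + w)
(C + c(T))/(-3221 + 48231) = (-38596 + (4 + 14))/(-3221 + 48231) = (-38596 + 18)/45010 = -38578*1/45010 = -19289/22505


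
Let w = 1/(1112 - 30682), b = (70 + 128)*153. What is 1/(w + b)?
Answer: 29570/895793579 ≈ 3.3010e-5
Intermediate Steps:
b = 30294 (b = 198*153 = 30294)
w = -1/29570 (w = 1/(-29570) = -1/29570 ≈ -3.3818e-5)
1/(w + b) = 1/(-1/29570 + 30294) = 1/(895793579/29570) = 29570/895793579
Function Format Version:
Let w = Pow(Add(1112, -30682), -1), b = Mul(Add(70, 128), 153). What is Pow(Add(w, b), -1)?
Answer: Rational(29570, 895793579) ≈ 3.3010e-5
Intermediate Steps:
b = 30294 (b = Mul(198, 153) = 30294)
w = Rational(-1, 29570) (w = Pow(-29570, -1) = Rational(-1, 29570) ≈ -3.3818e-5)
Pow(Add(w, b), -1) = Pow(Add(Rational(-1, 29570), 30294), -1) = Pow(Rational(895793579, 29570), -1) = Rational(29570, 895793579)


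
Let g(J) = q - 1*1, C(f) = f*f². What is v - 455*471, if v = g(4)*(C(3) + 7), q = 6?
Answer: -214135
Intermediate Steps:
C(f) = f³
g(J) = 5 (g(J) = 6 - 1*1 = 6 - 1 = 5)
v = 170 (v = 5*(3³ + 7) = 5*(27 + 7) = 5*34 = 170)
v - 455*471 = 170 - 455*471 = 170 - 214305 = -214135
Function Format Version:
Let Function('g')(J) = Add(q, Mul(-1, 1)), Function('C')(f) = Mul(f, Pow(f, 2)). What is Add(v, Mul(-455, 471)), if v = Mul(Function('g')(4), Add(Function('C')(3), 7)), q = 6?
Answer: -214135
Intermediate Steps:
Function('C')(f) = Pow(f, 3)
Function('g')(J) = 5 (Function('g')(J) = Add(6, Mul(-1, 1)) = Add(6, -1) = 5)
v = 170 (v = Mul(5, Add(Pow(3, 3), 7)) = Mul(5, Add(27, 7)) = Mul(5, 34) = 170)
Add(v, Mul(-455, 471)) = Add(170, Mul(-455, 471)) = Add(170, -214305) = -214135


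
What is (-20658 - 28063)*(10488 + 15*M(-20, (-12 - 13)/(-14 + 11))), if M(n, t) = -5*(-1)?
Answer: -514639923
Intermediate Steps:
M(n, t) = 5
(-20658 - 28063)*(10488 + 15*M(-20, (-12 - 13)/(-14 + 11))) = (-20658 - 28063)*(10488 + 15*5) = -48721*(10488 + 75) = -48721*10563 = -514639923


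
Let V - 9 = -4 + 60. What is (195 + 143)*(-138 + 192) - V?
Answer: 18187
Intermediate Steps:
V = 65 (V = 9 + (-4 + 60) = 9 + 56 = 65)
(195 + 143)*(-138 + 192) - V = (195 + 143)*(-138 + 192) - 1*65 = 338*54 - 65 = 18252 - 65 = 18187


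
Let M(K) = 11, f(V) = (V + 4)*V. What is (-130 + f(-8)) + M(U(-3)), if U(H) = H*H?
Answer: -87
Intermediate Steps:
U(H) = H**2
f(V) = V*(4 + V) (f(V) = (4 + V)*V = V*(4 + V))
(-130 + f(-8)) + M(U(-3)) = (-130 - 8*(4 - 8)) + 11 = (-130 - 8*(-4)) + 11 = (-130 + 32) + 11 = -98 + 11 = -87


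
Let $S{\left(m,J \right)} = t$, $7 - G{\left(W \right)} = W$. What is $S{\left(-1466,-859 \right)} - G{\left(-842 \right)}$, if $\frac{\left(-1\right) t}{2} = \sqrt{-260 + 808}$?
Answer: $-849 - 4 \sqrt{137} \approx -895.82$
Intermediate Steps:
$G{\left(W \right)} = 7 - W$
$t = - 4 \sqrt{137}$ ($t = - 2 \sqrt{-260 + 808} = - 2 \sqrt{548} = - 2 \cdot 2 \sqrt{137} = - 4 \sqrt{137} \approx -46.819$)
$S{\left(m,J \right)} = - 4 \sqrt{137}$
$S{\left(-1466,-859 \right)} - G{\left(-842 \right)} = - 4 \sqrt{137} - \left(7 - -842\right) = - 4 \sqrt{137} - \left(7 + 842\right) = - 4 \sqrt{137} - 849 = -849 - 4 \sqrt{137}$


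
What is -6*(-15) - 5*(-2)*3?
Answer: 120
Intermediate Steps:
-6*(-15) - 5*(-2)*3 = 90 + 10*3 = 90 + 30 = 120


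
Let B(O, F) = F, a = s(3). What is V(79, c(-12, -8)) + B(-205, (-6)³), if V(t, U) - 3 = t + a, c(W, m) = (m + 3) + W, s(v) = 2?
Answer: -132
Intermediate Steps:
a = 2
c(W, m) = 3 + W + m (c(W, m) = (3 + m) + W = 3 + W + m)
V(t, U) = 5 + t (V(t, U) = 3 + (t + 2) = 3 + (2 + t) = 5 + t)
V(79, c(-12, -8)) + B(-205, (-6)³) = (5 + 79) + (-6)³ = 84 - 216 = -132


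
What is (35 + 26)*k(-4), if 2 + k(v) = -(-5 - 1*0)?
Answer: 183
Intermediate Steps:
k(v) = 3 (k(v) = -2 - (-5 - 1*0) = -2 - (-5 + 0) = -2 - 1*(-5) = -2 + 5 = 3)
(35 + 26)*k(-4) = (35 + 26)*3 = 61*3 = 183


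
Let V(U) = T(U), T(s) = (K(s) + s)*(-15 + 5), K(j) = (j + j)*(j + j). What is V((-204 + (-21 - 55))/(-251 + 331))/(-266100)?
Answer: 91/53220 ≈ 0.0017099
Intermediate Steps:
K(j) = 4*j² (K(j) = (2*j)*(2*j) = 4*j²)
T(s) = -40*s² - 10*s (T(s) = (4*s² + s)*(-15 + 5) = (s + 4*s²)*(-10) = -40*s² - 10*s)
V(U) = 10*U*(-1 - 4*U)
V((-204 + (-21 - 55))/(-251 + 331))/(-266100) = (10*((-204 + (-21 - 55))/(-251 + 331))*(-1 - 4*(-204 + (-21 - 55))/(-251 + 331)))/(-266100) = (10*((-204 - 76)/80)*(-1 - 4*(-204 - 76)/80))*(-1/266100) = (10*(-280*1/80)*(-1 - (-1120)/80))*(-1/266100) = (10*(-7/2)*(-1 - 4*(-7/2)))*(-1/266100) = (10*(-7/2)*(-1 + 14))*(-1/266100) = (10*(-7/2)*13)*(-1/266100) = -455*(-1/266100) = 91/53220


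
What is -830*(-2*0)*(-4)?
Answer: 0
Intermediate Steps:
-830*(-2*0)*(-4) = -0*(-4) = -830*0 = 0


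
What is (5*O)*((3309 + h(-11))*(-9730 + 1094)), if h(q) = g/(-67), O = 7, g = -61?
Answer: -67030386640/67 ≈ -1.0005e+9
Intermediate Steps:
h(q) = 61/67 (h(q) = -61/(-67) = -61*(-1/67) = 61/67)
(5*O)*((3309 + h(-11))*(-9730 + 1094)) = (5*7)*((3309 + 61/67)*(-9730 + 1094)) = 35*((221764/67)*(-8636)) = 35*(-1915153904/67) = -67030386640/67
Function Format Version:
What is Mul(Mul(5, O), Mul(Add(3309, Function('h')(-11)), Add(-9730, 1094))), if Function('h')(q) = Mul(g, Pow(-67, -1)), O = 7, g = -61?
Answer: Rational(-67030386640, 67) ≈ -1.0005e+9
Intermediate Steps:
Function('h')(q) = Rational(61, 67) (Function('h')(q) = Mul(-61, Pow(-67, -1)) = Mul(-61, Rational(-1, 67)) = Rational(61, 67))
Mul(Mul(5, O), Mul(Add(3309, Function('h')(-11)), Add(-9730, 1094))) = Mul(Mul(5, 7), Mul(Add(3309, Rational(61, 67)), Add(-9730, 1094))) = Mul(35, Mul(Rational(221764, 67), -8636)) = Mul(35, Rational(-1915153904, 67)) = Rational(-67030386640, 67)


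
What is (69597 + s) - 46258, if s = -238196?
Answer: -214857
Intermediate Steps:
(69597 + s) - 46258 = (69597 - 238196) - 46258 = -168599 - 46258 = -214857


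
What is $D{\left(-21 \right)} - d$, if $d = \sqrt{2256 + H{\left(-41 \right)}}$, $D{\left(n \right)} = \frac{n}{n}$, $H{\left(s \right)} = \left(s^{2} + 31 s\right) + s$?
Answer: $1 - 5 \sqrt{105} \approx -50.235$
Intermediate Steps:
$H{\left(s \right)} = s^{2} + 32 s$
$D{\left(n \right)} = 1$
$d = 5 \sqrt{105}$ ($d = \sqrt{2256 - 41 \left(32 - 41\right)} = \sqrt{2256 - -369} = \sqrt{2256 + 369} = \sqrt{2625} = 5 \sqrt{105} \approx 51.235$)
$D{\left(-21 \right)} - d = 1 - 5 \sqrt{105}$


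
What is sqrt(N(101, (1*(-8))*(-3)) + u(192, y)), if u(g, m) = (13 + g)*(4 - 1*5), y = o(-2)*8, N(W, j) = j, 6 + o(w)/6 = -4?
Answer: I*sqrt(181) ≈ 13.454*I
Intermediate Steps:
o(w) = -60 (o(w) = -36 + 6*(-4) = -36 - 24 = -60)
y = -480 (y = -60*8 = -480)
u(g, m) = -13 - g (u(g, m) = (13 + g)*(4 - 5) = (13 + g)*(-1) = -13 - g)
sqrt(N(101, (1*(-8))*(-3)) + u(192, y)) = sqrt((1*(-8))*(-3) + (-13 - 1*192)) = sqrt(-8*(-3) + (-13 - 192)) = sqrt(24 - 205) = sqrt(-181) = I*sqrt(181)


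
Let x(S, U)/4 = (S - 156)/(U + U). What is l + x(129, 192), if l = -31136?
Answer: -996361/32 ≈ -31136.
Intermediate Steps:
x(S, U) = 2*(-156 + S)/U (x(S, U) = 4*((S - 156)/(U + U)) = 4*((-156 + S)/((2*U))) = 4*((-156 + S)*(1/(2*U))) = 4*((-156 + S)/(2*U)) = 2*(-156 + S)/U)
l + x(129, 192) = -31136 + 2*(-156 + 129)/192 = -31136 + 2*(1/192)*(-27) = -31136 - 9/32 = -996361/32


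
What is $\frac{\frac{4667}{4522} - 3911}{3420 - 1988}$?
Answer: $- \frac{17680875}{6475504} \approx -2.7304$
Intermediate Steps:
$\frac{\frac{4667}{4522} - 3911}{3420 - 1988} = \frac{4667 \cdot \frac{1}{4522} - 3911}{1432} = \left(\frac{4667}{4522} - 3911\right) \frac{1}{1432} = \left(- \frac{17680875}{4522}\right) \frac{1}{1432} = - \frac{17680875}{6475504}$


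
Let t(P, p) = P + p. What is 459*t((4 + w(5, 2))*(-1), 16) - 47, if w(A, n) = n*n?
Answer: 3625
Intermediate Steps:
w(A, n) = n²
459*t((4 + w(5, 2))*(-1), 16) - 47 = 459*((4 + 2²)*(-1) + 16) - 47 = 459*((4 + 4)*(-1) + 16) - 47 = 459*(8*(-1) + 16) - 47 = 459*(-8 + 16) - 47 = 459*8 - 47 = 3672 - 47 = 3625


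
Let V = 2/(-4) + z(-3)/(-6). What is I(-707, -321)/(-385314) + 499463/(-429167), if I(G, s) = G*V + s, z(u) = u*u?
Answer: -192919165913/165364053438 ≈ -1.1666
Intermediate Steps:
z(u) = u**2
V = -2 (V = 2/(-4) + (-3)**2/(-6) = 2*(-1/4) + 9*(-1/6) = -1/2 - 3/2 = -2)
I(G, s) = s - 2*G (I(G, s) = G*(-2) + s = -2*G + s = s - 2*G)
I(-707, -321)/(-385314) + 499463/(-429167) = (-321 - 2*(-707))/(-385314) + 499463/(-429167) = (-321 + 1414)*(-1/385314) + 499463*(-1/429167) = 1093*(-1/385314) - 499463/429167 = -1093/385314 - 499463/429167 = -192919165913/165364053438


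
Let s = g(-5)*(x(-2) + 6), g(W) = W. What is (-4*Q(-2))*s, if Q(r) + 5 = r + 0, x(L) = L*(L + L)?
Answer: -1960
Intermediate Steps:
x(L) = 2*L² (x(L) = L*(2*L) = 2*L²)
Q(r) = -5 + r (Q(r) = -5 + (r + 0) = -5 + r)
s = -70 (s = -5*(2*(-2)² + 6) = -5*(2*4 + 6) = -5*(8 + 6) = -5*14 = -70)
(-4*Q(-2))*s = -4*(-5 - 2)*(-70) = -4*(-7)*(-70) = 28*(-70) = -1960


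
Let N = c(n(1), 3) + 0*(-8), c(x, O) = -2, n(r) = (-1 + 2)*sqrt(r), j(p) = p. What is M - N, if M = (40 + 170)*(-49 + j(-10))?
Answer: -12388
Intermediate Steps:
n(r) = sqrt(r) (n(r) = 1*sqrt(r) = sqrt(r))
M = -12390 (M = (40 + 170)*(-49 - 10) = 210*(-59) = -12390)
N = -2 (N = -2 + 0*(-8) = -2 + 0 = -2)
M - N = -12390 - 1*(-2) = -12390 + 2 = -12388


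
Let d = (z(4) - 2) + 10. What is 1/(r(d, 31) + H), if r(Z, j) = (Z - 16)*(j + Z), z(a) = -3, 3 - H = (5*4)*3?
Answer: -1/453 ≈ -0.0022075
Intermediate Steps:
H = -57 (H = 3 - 5*4*3 = 3 - 20*3 = 3 - 1*60 = 3 - 60 = -57)
d = 5 (d = (-3 - 2) + 10 = -5 + 10 = 5)
r(Z, j) = (-16 + Z)*(Z + j)
1/(r(d, 31) + H) = 1/((5² - 16*5 - 16*31 + 5*31) - 57) = 1/((25 - 80 - 496 + 155) - 57) = 1/(-396 - 57) = 1/(-453) = -1/453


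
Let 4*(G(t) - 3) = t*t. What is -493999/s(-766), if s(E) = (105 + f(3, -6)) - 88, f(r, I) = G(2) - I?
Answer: -493999/27 ≈ -18296.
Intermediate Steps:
G(t) = 3 + t**2/4 (G(t) = 3 + (t*t)/4 = 3 + t**2/4)
f(r, I) = 4 - I (f(r, I) = (3 + (1/4)*2**2) - I = (3 + (1/4)*4) - I = (3 + 1) - I = 4 - I)
s(E) = 27 (s(E) = (105 + (4 - 1*(-6))) - 88 = (105 + (4 + 6)) - 88 = (105 + 10) - 88 = 115 - 88 = 27)
-493999/s(-766) = -493999/27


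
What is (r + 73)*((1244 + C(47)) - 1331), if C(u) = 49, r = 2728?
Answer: -106438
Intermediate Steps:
(r + 73)*((1244 + C(47)) - 1331) = (2728 + 73)*((1244 + 49) - 1331) = 2801*(1293 - 1331) = 2801*(-38) = -106438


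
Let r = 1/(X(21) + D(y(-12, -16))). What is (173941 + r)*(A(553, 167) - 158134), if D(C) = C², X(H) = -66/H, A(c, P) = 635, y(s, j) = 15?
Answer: -42545264719620/1553 ≈ -2.7396e+10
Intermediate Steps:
r = 7/1553 (r = 1/(-66/21 + 15²) = 1/(-66*1/21 + 225) = 1/(-22/7 + 225) = 1/(1553/7) = 7/1553 ≈ 0.0045074)
(173941 + r)*(A(553, 167) - 158134) = (173941 + 7/1553)*(635 - 158134) = (270130380/1553)*(-157499) = -42545264719620/1553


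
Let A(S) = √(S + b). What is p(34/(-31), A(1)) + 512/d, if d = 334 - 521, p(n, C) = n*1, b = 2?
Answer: -22230/5797 ≈ -3.8347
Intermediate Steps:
A(S) = √(2 + S) (A(S) = √(S + 2) = √(2 + S))
p(n, C) = n
d = -187
p(34/(-31), A(1)) + 512/d = 34/(-31) + 512/(-187) = 34*(-1/31) + 512*(-1/187) = -34/31 - 512/187 = -22230/5797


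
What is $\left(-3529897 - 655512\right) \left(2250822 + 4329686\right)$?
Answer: $-27542117407772$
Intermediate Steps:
$\left(-3529897 - 655512\right) \left(2250822 + 4329686\right) = \left(-3529897 - 655512\right) 6580508 = \left(-4185409\right) 6580508 = -27542117407772$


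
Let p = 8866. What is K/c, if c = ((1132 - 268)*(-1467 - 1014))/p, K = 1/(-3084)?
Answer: 4433/3305406528 ≈ 1.3411e-6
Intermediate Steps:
K = -1/3084 ≈ -0.00032425
c = -1071792/4433 (c = ((1132 - 268)*(-1467 - 1014))/8866 = (864*(-2481))*(1/8866) = -2143584*1/8866 = -1071792/4433 ≈ -241.78)
K/c = -1/(3084*(-1071792/4433)) = -1/3084*(-4433/1071792) = 4433/3305406528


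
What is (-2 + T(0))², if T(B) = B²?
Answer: 4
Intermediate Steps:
(-2 + T(0))² = (-2 + 0²)² = (-2 + 0)² = (-2)² = 4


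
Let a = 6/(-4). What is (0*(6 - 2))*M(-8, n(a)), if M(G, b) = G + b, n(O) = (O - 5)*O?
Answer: 0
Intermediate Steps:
a = -3/2 (a = 6*(-1/4) = -3/2 ≈ -1.5000)
n(O) = O*(-5 + O) (n(O) = (-5 + O)*O = O*(-5 + O))
(0*(6 - 2))*M(-8, n(a)) = (0*(6 - 2))*(-8 - 3*(-5 - 3/2)/2) = (0*4)*(-8 - 3/2*(-13/2)) = 0*(-8 + 39/4) = 0*(7/4) = 0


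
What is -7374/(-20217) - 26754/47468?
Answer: -31809431/159943426 ≈ -0.19888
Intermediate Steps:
-7374/(-20217) - 26754/47468 = -7374*(-1/20217) - 26754*1/47468 = 2458/6739 - 13377/23734 = -31809431/159943426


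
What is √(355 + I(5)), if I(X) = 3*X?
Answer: √370 ≈ 19.235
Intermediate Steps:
√(355 + I(5)) = √(355 + 3*5) = √(355 + 15) = √370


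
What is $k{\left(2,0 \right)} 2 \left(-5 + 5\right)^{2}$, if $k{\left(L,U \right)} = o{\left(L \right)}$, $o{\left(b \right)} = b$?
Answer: $0$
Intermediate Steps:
$k{\left(L,U \right)} = L$
$k{\left(2,0 \right)} 2 \left(-5 + 5\right)^{2} = 2 \cdot 2 \left(-5 + 5\right)^{2} = 4 \cdot 0^{2} = 4 \cdot 0 = 0$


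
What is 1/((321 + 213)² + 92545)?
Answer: 1/377701 ≈ 2.6476e-6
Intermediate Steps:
1/((321 + 213)² + 92545) = 1/(534² + 92545) = 1/(285156 + 92545) = 1/377701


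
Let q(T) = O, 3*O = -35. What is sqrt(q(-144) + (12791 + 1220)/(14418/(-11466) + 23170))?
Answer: I*sqrt(21684888185417898)/44275467 ≈ 3.3259*I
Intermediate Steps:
O = -35/3 (O = (1/3)*(-35) = -35/3 ≈ -11.667)
q(T) = -35/3
sqrt(q(-144) + (12791 + 1220)/(14418/(-11466) + 23170)) = sqrt(-35/3 + (12791 + 1220)/(14418/(-11466) + 23170)) = sqrt(-35/3 + 14011/(14418*(-1/11466) + 23170)) = sqrt(-35/3 + 14011/(-801/637 + 23170)) = sqrt(-35/3 + 14011/(14758489/637)) = sqrt(-35/3 + 14011*(637/14758489)) = sqrt(-35/3 + 8925007/14758489) = sqrt(-489772094/44275467) = I*sqrt(21684888185417898)/44275467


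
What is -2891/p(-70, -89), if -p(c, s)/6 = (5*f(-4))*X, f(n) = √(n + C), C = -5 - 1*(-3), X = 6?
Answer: -2891*I*√6/1080 ≈ -6.5569*I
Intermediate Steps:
C = -2 (C = -5 + 3 = -2)
f(n) = √(-2 + n) (f(n) = √(n - 2) = √(-2 + n))
p(c, s) = -180*I*√6 (p(c, s) = -6*5*√(-2 - 4)*6 = -6*5*√(-6)*6 = -6*5*(I*√6)*6 = -6*5*I*√6*6 = -180*I*√6)
-2891/p(-70, -89) = -2891*I*√6/1080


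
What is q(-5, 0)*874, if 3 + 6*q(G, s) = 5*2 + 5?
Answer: 1748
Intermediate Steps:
q(G, s) = 2 (q(G, s) = -1/2 + (5*2 + 5)/6 = -1/2 + (10 + 5)/6 = -1/2 + (1/6)*15 = -1/2 + 5/2 = 2)
q(-5, 0)*874 = 2*874 = 1748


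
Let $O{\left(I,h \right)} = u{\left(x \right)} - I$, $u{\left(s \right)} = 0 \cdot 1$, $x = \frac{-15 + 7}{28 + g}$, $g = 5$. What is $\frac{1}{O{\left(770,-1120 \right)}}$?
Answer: $- \frac{1}{770} \approx -0.0012987$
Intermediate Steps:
$x = - \frac{8}{33}$ ($x = \frac{-15 + 7}{28 + 5} = - \frac{8}{33} \approx -0.24242$)
$u{\left(s \right)} = 0$
$O{\left(I,h \right)} = - I$ ($O{\left(I,h \right)} = 0 - I = - I$)
$\frac{1}{O{\left(770,-1120 \right)}} = \frac{1}{\left(-1\right) 770} = \frac{1}{-770} = - \frac{1}{770}$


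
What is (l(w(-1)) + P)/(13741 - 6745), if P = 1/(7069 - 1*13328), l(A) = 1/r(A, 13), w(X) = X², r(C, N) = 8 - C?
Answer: 521/25542979 ≈ 2.0397e-5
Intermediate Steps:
l(A) = 1/(8 - A)
P = -1/6259 (P = 1/(7069 - 13328) = 1/(-6259) = -1/6259 ≈ -0.00015977)
(l(w(-1)) + P)/(13741 - 6745) = (-1/(-8 + (-1)²) - 1/6259)/(13741 - 6745) = (-1/(-8 + 1) - 1/6259)/6996 = (-1/(-7) - 1/6259)*(1/6996) = (-1*(-⅐) - 1/6259)*(1/6996) = (⅐ - 1/6259)*(1/6996) = (6252/43813)*(1/6996) = 521/25542979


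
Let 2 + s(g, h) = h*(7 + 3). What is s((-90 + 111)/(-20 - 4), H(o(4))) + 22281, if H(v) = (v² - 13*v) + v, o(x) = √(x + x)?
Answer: 22359 - 240*√2 ≈ 22020.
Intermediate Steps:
o(x) = √2*√x (o(x) = √(2*x) = √2*√x)
H(v) = v² - 12*v
s(g, h) = -2 + 10*h (s(g, h) = -2 + h*(7 + 3) = -2 + h*10 = -2 + 10*h)
s((-90 + 111)/(-20 - 4), H(o(4))) + 22281 = (-2 + 10*((√2*√4)*(-12 + √2*√4))) + 22281 = (-2 + 10*((√2*2)*(-12 + √2*2))) + 22281 = (-2 + 10*((2*√2)*(-12 + 2*√2))) + 22281 = (-2 + 10*(2*√2*(-12 + 2*√2))) + 22281 = (-2 + 20*√2*(-12 + 2*√2)) + 22281 = 22279 + 20*√2*(-12 + 2*√2)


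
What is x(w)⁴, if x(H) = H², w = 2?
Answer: 256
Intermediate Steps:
x(w)⁴ = (2²)⁴ = 4⁴ = 256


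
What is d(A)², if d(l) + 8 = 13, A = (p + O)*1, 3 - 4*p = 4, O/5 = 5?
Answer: 25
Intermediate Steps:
O = 25 (O = 5*5 = 25)
p = -¼ (p = ¾ - ¼*4 = ¾ - 1 = -¼ ≈ -0.25000)
A = 99/4 (A = (-¼ + 25)*1 = (99/4)*1 = 99/4 ≈ 24.750)
d(l) = 5 (d(l) = -8 + 13 = 5)
d(A)² = 5² = 25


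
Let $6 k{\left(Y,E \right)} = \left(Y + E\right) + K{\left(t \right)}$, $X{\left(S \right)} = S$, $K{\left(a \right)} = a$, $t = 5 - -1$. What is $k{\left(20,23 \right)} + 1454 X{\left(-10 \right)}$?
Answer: $- \frac{87191}{6} \approx -14532.0$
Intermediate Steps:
$t = 6$ ($t = 5 + 1 = 6$)
$k{\left(Y,E \right)} = 1 + \frac{E}{6} + \frac{Y}{6}$ ($k{\left(Y,E \right)} = \frac{\left(Y + E\right) + 6}{6} = \frac{\left(E + Y\right) + 6}{6} = \frac{6 + E + Y}{6} = 1 + \frac{E}{6} + \frac{Y}{6}$)
$k{\left(20,23 \right)} + 1454 X{\left(-10 \right)} = \left(1 + \frac{1}{6} \cdot 23 + \frac{1}{6} \cdot 20\right) + 1454 \left(-10\right) = \left(1 + \frac{23}{6} + \frac{10}{3}\right) - 14540 = \frac{49}{6} - 14540 = - \frac{87191}{6}$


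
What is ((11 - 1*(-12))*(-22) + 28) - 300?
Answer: -778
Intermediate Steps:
((11 - 1*(-12))*(-22) + 28) - 300 = ((11 + 12)*(-22) + 28) - 300 = (23*(-22) + 28) - 300 = (-506 + 28) - 300 = -478 - 300 = -778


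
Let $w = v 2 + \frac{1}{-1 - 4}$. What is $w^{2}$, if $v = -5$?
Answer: $\frac{2601}{25} \approx 104.04$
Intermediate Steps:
$w = - \frac{51}{5}$ ($w = \left(-5\right) 2 + \frac{1}{-1 - 4} = -10 + \frac{1}{-5} = -10 - \frac{1}{5} = - \frac{51}{5} \approx -10.2$)
$w^{2} = \left(- \frac{51}{5}\right)^{2} = \frac{2601}{25}$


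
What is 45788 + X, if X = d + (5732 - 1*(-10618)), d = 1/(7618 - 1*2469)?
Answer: 319948563/5149 ≈ 62138.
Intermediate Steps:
d = 1/5149 (d = 1/(7618 - 2469) = 1/5149 ≈ 0.00019421)
X = 84186151/5149 (X = 1/5149 + (5732 - 1*(-10618)) = 1/5149 + (5732 + 10618) = 1/5149 + 16350 = 84186151/5149 ≈ 16350.)
45788 + X = 45788 + 84186151/5149 = 319948563/5149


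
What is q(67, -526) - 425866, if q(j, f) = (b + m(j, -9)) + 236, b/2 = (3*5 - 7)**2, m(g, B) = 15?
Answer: -425487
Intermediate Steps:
b = 128 (b = 2*(3*5 - 7)**2 = 2*(15 - 7)**2 = 2*8**2 = 2*64 = 128)
q(j, f) = 379 (q(j, f) = (128 + 15) + 236 = 143 + 236 = 379)
q(67, -526) - 425866 = 379 - 425866 = -425487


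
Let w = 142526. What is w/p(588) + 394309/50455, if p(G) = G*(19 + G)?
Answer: 73963170187/9004098390 ≈ 8.2144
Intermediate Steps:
w/p(588) + 394309/50455 = 142526/((588*(19 + 588))) + 394309/50455 = 142526/((588*607)) + 394309*(1/50455) = 142526/356916 + 394309/50455 = 142526*(1/356916) + 394309/50455 = 71263/178458 + 394309/50455 = 73963170187/9004098390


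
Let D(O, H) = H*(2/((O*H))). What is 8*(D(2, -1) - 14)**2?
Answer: 1352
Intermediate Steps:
D(O, H) = 2/O (D(O, H) = H*(2/((H*O))) = H*(2*(1/(H*O))) = H*(2/(H*O)) = 2/O)
8*(D(2, -1) - 14)**2 = 8*(2/2 - 14)**2 = 8*(2*(1/2) - 14)**2 = 8*(1 - 14)**2 = 8*(-13)**2 = 8*169 = 1352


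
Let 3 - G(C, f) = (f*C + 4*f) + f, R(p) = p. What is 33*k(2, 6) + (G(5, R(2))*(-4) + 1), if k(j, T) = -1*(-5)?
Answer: 234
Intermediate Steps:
k(j, T) = 5
G(C, f) = 3 - 5*f - C*f (G(C, f) = 3 - ((f*C + 4*f) + f) = 3 - ((C*f + 4*f) + f) = 3 - ((4*f + C*f) + f) = 3 - (5*f + C*f) = 3 + (-5*f - C*f) = 3 - 5*f - C*f)
33*k(2, 6) + (G(5, R(2))*(-4) + 1) = 33*5 + ((3 - 5*2 - 1*5*2)*(-4) + 1) = 165 + ((3 - 10 - 10)*(-4) + 1) = 165 + (-17*(-4) + 1) = 165 + (68 + 1) = 165 + 69 = 234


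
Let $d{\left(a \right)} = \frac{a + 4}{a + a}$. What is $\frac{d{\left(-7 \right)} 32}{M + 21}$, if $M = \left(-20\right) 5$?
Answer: $- \frac{48}{553} \approx -0.086799$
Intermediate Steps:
$M = -100$
$d{\left(a \right)} = \frac{4 + a}{2 a}$
$\frac{d{\left(-7 \right)} 32}{M + 21} = \frac{\frac{4 - 7}{2 \left(-7\right)} 32}{-100 + 21} = \frac{\frac{1}{2} \left(- \frac{1}{7}\right) \left(-3\right) 32}{-79} = \frac{3}{14} \cdot 32 \left(- \frac{1}{79}\right) = \frac{48}{7} \left(- \frac{1}{79}\right) = - \frac{48}{553}$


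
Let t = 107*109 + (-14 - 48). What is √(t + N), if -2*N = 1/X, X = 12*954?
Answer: √42233022705/1908 ≈ 107.71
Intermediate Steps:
X = 11448
t = 11601 (t = 11663 - 62 = 11601)
N = -1/22896 (N = -½/11448 = -½*1/11448 = -1/22896 ≈ -4.3676e-5)
√(t + N) = √(11601 - 1/22896) = √(265616495/22896) = √42233022705/1908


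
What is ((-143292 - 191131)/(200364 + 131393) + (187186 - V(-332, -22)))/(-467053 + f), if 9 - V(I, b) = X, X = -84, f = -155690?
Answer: -62069077978/206599349451 ≈ -0.30043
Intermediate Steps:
V(I, b) = 93 (V(I, b) = 9 - 1*(-84) = 9 + 84 = 93)
((-143292 - 191131)/(200364 + 131393) + (187186 - V(-332, -22)))/(-467053 + f) = ((-143292 - 191131)/(200364 + 131393) + (187186 - 1*93))/(-467053 - 155690) = (-334423/331757 + (187186 - 93))/(-622743) = (-334423*1/331757 + 187093)*(-1/622743) = (-334423/331757 + 187093)*(-1/622743) = (62069077978/331757)*(-1/622743) = -62069077978/206599349451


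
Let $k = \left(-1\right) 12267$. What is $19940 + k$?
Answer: $7673$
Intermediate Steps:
$k = -12267$
$19940 + k = 19940 - 12267 = 7673$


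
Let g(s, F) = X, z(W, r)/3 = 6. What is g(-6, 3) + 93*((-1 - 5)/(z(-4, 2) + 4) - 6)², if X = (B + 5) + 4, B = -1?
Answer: 443741/121 ≈ 3667.3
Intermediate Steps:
z(W, r) = 18 (z(W, r) = 3*6 = 18)
X = 8 (X = (-1 + 5) + 4 = 4 + 4 = 8)
g(s, F) = 8
g(-6, 3) + 93*((-1 - 5)/(z(-4, 2) + 4) - 6)² = 8 + 93*((-1 - 5)/(18 + 4) - 6)² = 8 + 93*(-6/22 - 6)² = 8 + 93*(-6*1/22 - 6)² = 8 + 93*(-3/11 - 6)² = 8 + 93*(-69/11)² = 8 + 93*(4761/121) = 8 + 442773/121 = 443741/121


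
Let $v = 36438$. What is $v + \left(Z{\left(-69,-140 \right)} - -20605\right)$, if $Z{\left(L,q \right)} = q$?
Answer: $56903$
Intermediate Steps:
$v + \left(Z{\left(-69,-140 \right)} - -20605\right) = 36438 - -20465 = 36438 + \left(-140 + 20605\right) = 36438 + 20465 = 56903$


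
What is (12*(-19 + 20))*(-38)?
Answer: -456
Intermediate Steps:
(12*(-19 + 20))*(-38) = (12*1)*(-38) = 12*(-38) = -456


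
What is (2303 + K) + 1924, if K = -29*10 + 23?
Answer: 3960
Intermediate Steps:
K = -267 (K = -290 + 23 = -267)
(2303 + K) + 1924 = (2303 - 267) + 1924 = 2036 + 1924 = 3960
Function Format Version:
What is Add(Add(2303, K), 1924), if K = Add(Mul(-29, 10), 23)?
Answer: 3960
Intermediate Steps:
K = -267 (K = Add(-290, 23) = -267)
Add(Add(2303, K), 1924) = Add(Add(2303, -267), 1924) = Add(2036, 1924) = 3960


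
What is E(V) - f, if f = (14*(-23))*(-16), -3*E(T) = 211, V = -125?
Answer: -15667/3 ≈ -5222.3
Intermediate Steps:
E(T) = -211/3 (E(T) = -⅓*211 = -211/3)
f = 5152 (f = -322*(-16) = 5152)
E(V) - f = -211/3 - 1*5152 = -211/3 - 5152 = -15667/3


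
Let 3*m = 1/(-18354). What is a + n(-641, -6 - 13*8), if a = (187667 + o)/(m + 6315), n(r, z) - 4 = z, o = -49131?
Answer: -29229882842/347716529 ≈ -84.062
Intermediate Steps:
n(r, z) = 4 + z
m = -1/55062 (m = (⅓)/(-18354) = (⅓)*(-1/18354) = -1/55062 ≈ -1.8161e-5)
a = 7628069232/347716529 (a = (187667 - 49131)/(-1/55062 + 6315) = 138536/(347716529/55062) = 138536*(55062/347716529) = 7628069232/347716529 ≈ 21.938)
a + n(-641, -6 - 13*8) = 7628069232/347716529 + (4 + (-6 - 13*8)) = 7628069232/347716529 + (4 + (-6 - 104)) = 7628069232/347716529 + (4 - 110) = 7628069232/347716529 - 106 = -29229882842/347716529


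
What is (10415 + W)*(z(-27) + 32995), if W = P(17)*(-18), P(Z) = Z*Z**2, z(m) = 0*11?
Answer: -2574236905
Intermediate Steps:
z(m) = 0
P(Z) = Z**3
W = -88434 (W = 17**3*(-18) = 4913*(-18) = -88434)
(10415 + W)*(z(-27) + 32995) = (10415 - 88434)*(0 + 32995) = -78019*32995 = -2574236905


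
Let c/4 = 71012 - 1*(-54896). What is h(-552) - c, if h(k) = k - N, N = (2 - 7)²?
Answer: -504209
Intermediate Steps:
c = 503632 (c = 4*(71012 - 1*(-54896)) = 4*(71012 + 54896) = 4*125908 = 503632)
N = 25 (N = (-5)² = 25)
h(k) = -25 + k (h(k) = k - 1*25 = k - 25 = -25 + k)
h(-552) - c = (-25 - 552) - 1*503632 = -577 - 503632 = -504209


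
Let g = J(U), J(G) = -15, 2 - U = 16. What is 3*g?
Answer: -45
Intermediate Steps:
U = -14 (U = 2 - 1*16 = 2 - 16 = -14)
g = -15
3*g = 3*(-15) = -45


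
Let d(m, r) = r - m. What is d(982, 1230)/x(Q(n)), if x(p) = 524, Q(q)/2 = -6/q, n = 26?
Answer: 62/131 ≈ 0.47328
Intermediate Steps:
Q(q) = -12/q (Q(q) = 2*(-6/q) = -12/q)
d(982, 1230)/x(Q(n)) = (1230 - 1*982)/524 = (1230 - 982)*(1/524) = 248*(1/524) = 62/131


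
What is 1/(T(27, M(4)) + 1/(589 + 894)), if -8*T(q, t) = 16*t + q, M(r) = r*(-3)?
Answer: 11864/244703 ≈ 0.048483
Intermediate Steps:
M(r) = -3*r
T(q, t) = -2*t - q/8 (T(q, t) = -(16*t + q)/8 = -(q + 16*t)/8 = -2*t - q/8)
1/(T(27, M(4)) + 1/(589 + 894)) = 1/((-(-6)*4 - 1/8*27) + 1/(589 + 894)) = 1/((-2*(-12) - 27/8) + 1/1483) = 1/((24 - 27/8) + 1/1483) = 1/(165/8 + 1/1483) = 1/(244703/11864) = 11864/244703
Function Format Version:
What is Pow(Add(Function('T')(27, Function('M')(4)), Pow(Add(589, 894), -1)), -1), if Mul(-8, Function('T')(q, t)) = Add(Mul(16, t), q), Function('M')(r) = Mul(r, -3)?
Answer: Rational(11864, 244703) ≈ 0.048483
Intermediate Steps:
Function('M')(r) = Mul(-3, r)
Function('T')(q, t) = Add(Mul(-2, t), Mul(Rational(-1, 8), q)) (Function('T')(q, t) = Mul(Rational(-1, 8), Add(Mul(16, t), q)) = Mul(Rational(-1, 8), Add(q, Mul(16, t))) = Add(Mul(-2, t), Mul(Rational(-1, 8), q)))
Pow(Add(Function('T')(27, Function('M')(4)), Pow(Add(589, 894), -1)), -1) = Pow(Add(Add(Mul(-2, Mul(-3, 4)), Mul(Rational(-1, 8), 27)), Pow(Add(589, 894), -1)), -1) = Pow(Add(Add(Mul(-2, -12), Rational(-27, 8)), Pow(1483, -1)), -1) = Pow(Add(Add(24, Rational(-27, 8)), Rational(1, 1483)), -1) = Pow(Add(Rational(165, 8), Rational(1, 1483)), -1) = Pow(Rational(244703, 11864), -1) = Rational(11864, 244703)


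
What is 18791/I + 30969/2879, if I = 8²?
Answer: 56081305/184256 ≈ 304.37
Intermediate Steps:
I = 64
18791/I + 30969/2879 = 18791/64 + 30969/2879 = 56081305/184256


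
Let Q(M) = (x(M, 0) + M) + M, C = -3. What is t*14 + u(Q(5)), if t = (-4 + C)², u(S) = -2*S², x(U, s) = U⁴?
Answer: -805764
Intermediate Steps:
Q(M) = M⁴ + 2*M (Q(M) = (M⁴ + M) + M = (M + M⁴) + M = M⁴ + 2*M)
t = 49 (t = (-4 - 3)² = (-7)² = 49)
t*14 + u(Q(5)) = 49*14 - 2*25*(2 + 5³)² = 686 - 2*25*(2 + 125)² = 686 - 2*(5*127)² = 686 - 2*635² = 686 - 2*403225 = 686 - 806450 = -805764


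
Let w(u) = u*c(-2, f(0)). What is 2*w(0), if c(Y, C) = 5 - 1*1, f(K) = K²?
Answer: 0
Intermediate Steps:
c(Y, C) = 4 (c(Y, C) = 5 - 1 = 4)
w(u) = 4*u (w(u) = u*4 = 4*u)
2*w(0) = 2*(4*0) = 2*0 = 0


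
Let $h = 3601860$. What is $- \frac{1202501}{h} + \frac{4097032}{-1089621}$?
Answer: $- \frac{5355735340547}{1308220765020} \approx -4.0939$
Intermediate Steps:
$- \frac{1202501}{h} + \frac{4097032}{-1089621} = - \frac{1202501}{3601860} + \frac{4097032}{-1089621} = \left(-1202501\right) \frac{1}{3601860} + 4097032 \left(- \frac{1}{1089621}\right) = - \frac{1202501}{3601860} - \frac{4097032}{1089621} = - \frac{5355735340547}{1308220765020}$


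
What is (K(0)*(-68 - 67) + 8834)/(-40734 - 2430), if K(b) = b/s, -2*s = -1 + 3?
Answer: -4417/21582 ≈ -0.20466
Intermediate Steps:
s = -1 (s = -(-1 + 3)/2 = -½*2 = -1)
K(b) = -b (K(b) = b/(-1) = b*(-1) = -b)
(K(0)*(-68 - 67) + 8834)/(-40734 - 2430) = ((-1*0)*(-68 - 67) + 8834)/(-40734 - 2430) = (0*(-135) + 8834)/(-43164) = (0 + 8834)*(-1/43164) = 8834*(-1/43164) = -4417/21582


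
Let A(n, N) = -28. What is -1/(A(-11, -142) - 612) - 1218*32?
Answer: -24944639/640 ≈ -38976.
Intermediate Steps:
-1/(A(-11, -142) - 612) - 1218*32 = -1/(-28 - 612) - 1218*32 = -1/(-640) - 38976 = -1*(-1/640) - 38976 = 1/640 - 38976 = -24944639/640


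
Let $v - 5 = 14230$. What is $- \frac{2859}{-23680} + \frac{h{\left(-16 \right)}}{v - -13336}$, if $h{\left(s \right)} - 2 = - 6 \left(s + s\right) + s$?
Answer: $\frac{83040529}{652881280} \approx 0.12719$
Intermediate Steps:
$v = 14235$ ($v = 5 + 14230 = 14235$)
$h{\left(s \right)} = 2 - 11 s$ ($h{\left(s \right)} = 2 + \left(- 6 \left(s + s\right) + s\right) = 2 + \left(- 6 \cdot 2 s + s\right) = 2 + \left(- 12 s + s\right) = 2 - 11 s$)
$- \frac{2859}{-23680} + \frac{h{\left(-16 \right)}}{v - -13336} = - \frac{2859}{-23680} + \frac{2 - -176}{14235 - -13336} = \left(-2859\right) \left(- \frac{1}{23680}\right) + \frac{2 + 176}{14235 + 13336} = \frac{2859}{23680} + \frac{178}{27571} = \frac{83040529}{652881280}$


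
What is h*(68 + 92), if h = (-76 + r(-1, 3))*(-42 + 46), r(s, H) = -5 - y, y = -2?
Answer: -50560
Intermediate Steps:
r(s, H) = -3 (r(s, H) = -5 - 1*(-2) = -5 + 2 = -3)
h = -316 (h = (-76 - 3)*(-42 + 46) = -79*4 = -316)
h*(68 + 92) = -316*(68 + 92) = -316*160 = -50560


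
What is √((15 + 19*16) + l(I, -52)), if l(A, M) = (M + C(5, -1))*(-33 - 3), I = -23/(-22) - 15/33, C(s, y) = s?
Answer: √2011 ≈ 44.844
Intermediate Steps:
I = 13/22 (I = -23*(-1/22) - 15*1/33 = 23/22 - 5/11 = 13/22 ≈ 0.59091)
l(A, M) = -180 - 36*M (l(A, M) = (M + 5)*(-33 - 3) = (5 + M)*(-36) = -180 - 36*M)
√((15 + 19*16) + l(I, -52)) = √((15 + 19*16) + (-180 - 36*(-52))) = √((15 + 304) + (-180 + 1872)) = √(319 + 1692) = √2011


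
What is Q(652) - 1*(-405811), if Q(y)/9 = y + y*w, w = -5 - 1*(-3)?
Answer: 399943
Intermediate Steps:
w = -2 (w = -5 + 3 = -2)
Q(y) = -9*y (Q(y) = 9*(y + y*(-2)) = 9*(y - 2*y) = 9*(-y) = -9*y)
Q(652) - 1*(-405811) = -9*652 - 1*(-405811) = -5868 + 405811 = 399943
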